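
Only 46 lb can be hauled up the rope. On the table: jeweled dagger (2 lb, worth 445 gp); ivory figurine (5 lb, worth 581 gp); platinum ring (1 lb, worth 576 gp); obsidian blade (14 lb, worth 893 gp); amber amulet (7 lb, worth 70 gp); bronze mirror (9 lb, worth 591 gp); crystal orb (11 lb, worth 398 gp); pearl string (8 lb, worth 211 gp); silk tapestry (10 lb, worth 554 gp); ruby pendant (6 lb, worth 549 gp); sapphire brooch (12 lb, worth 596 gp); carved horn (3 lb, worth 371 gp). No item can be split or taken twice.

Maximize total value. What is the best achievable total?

Greedy by ratio would take jeweled dagger + ivory figurine + platinum ring + obsidian blade + bronze mirror + ruby pendant + carved horn: 40 lb used, total 4006.
Dropping ruby pendant frees 6 lb; slotting in sapphire brooch (12 lb) lifts the total to 4053 at 46 lb.
Every other selection either busts 46 lb or fails to beat 4053.

4053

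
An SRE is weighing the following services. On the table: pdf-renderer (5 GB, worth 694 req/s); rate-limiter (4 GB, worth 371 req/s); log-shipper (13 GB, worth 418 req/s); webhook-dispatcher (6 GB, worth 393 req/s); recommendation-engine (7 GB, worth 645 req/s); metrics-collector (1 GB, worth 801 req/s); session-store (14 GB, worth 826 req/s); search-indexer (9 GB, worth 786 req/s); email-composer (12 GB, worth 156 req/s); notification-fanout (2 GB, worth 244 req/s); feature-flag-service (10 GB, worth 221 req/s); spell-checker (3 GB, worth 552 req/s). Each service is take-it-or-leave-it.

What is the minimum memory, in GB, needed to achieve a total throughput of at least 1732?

8

Minimise GB subject to total throughput ≥ 1732.
pdf-renderer + metrics-collector + notification-fanout: 1739 throughput at 8 GB.
Below 8 GB the best achievable stays under 1732.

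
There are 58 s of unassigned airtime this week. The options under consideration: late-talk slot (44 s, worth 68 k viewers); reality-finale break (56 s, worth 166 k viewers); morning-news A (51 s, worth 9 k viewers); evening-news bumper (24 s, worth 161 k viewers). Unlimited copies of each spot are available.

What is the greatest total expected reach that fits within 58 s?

2×evening-news bumper uses 48 of the 58 s and totals 322.
Every other selection either busts 58 s or fails to beat 322.

322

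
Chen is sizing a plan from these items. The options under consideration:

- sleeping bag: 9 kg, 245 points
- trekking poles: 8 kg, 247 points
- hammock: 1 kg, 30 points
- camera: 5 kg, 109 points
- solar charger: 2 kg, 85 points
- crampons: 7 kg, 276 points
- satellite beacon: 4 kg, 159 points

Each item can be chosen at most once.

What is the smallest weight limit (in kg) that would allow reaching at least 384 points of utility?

10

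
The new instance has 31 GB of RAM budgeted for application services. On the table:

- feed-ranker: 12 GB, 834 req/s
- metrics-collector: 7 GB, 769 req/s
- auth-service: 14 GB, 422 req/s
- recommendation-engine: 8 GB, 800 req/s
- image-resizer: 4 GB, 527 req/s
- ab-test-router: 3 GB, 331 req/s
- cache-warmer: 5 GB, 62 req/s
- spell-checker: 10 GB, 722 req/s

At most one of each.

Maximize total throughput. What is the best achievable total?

The ratio heuristic lands on metrics-collector + recommendation-engine + image-resizer + ab-test-router + cache-warmer (2489) but leaves 4 GB idle.
Replace ab-test-router and cache-warmer with feed-ranker: the trade gains 441 net, giving 2930 at 31 GB.
That's the maximum — no swap from here does better than 2930.

2930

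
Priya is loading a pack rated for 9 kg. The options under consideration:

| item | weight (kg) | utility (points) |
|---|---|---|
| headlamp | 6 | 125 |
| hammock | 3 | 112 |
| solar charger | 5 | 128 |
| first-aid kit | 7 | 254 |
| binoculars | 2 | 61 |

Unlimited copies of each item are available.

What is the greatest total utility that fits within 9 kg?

By utility per kg: hammock 37.33, first-aid kit 36.29, binoculars 30.50, solar charger 25.60 lead.
The ratio ordering already packs tightly: 3×hammock, 9 kg, 336.

336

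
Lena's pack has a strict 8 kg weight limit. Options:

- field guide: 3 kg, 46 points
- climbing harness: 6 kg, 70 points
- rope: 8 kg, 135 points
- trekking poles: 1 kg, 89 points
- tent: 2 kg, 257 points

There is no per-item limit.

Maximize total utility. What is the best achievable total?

By utility per kg: tent 128.50, trekking poles 89.00, rope 16.88 lead.
Best packing: 4×tent — 8 kg, 1028 total.

1028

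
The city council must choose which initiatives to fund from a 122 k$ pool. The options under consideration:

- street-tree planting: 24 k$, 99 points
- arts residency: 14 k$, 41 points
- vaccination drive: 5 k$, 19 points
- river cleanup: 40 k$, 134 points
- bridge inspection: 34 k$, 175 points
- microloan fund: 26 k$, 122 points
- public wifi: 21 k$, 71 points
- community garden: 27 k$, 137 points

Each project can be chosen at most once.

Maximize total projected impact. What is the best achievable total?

552

Density check — bridge inspection 5.15, community garden 5.07, microloan fund 4.69 are the best per k$.
Street-tree planting + vaccination drive + bridge inspection + microloan fund + community garden uses 116 of the 122 k$ and totals 552.
No other feasible combination exceeds 552.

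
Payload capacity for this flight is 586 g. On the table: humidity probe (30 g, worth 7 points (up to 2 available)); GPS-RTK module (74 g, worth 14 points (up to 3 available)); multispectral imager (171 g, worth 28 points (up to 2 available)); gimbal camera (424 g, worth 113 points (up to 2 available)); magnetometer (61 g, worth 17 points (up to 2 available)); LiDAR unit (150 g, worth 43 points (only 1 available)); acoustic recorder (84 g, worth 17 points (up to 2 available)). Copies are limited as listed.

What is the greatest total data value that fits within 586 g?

156

A density-first pass picks 2×humidity probe + GPS-RTK module + 2×magnetometer + LiDAR unit + 2×acoustic recorder — 139 at 574 g.
Using the slack differently, gimbal camera + LiDAR unit comes to 156 at 574 g.
Nothing else within 586 g beats 156.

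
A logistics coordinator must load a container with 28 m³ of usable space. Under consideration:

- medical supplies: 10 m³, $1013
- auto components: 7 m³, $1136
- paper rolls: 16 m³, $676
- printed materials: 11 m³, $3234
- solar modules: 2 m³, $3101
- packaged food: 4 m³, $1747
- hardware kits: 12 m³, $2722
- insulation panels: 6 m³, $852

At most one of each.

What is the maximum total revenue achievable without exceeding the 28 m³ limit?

Density check — solar modules 1550.50, packaged food 436.75, printed materials 294.00 are the best per m³.
Taking auto components + printed materials + solar modules + packaged food: 24 m³ used, 9218 in revenue.
Runner-up medical supplies + printed materials + solar modules + packaged food tops out at 9095.

9218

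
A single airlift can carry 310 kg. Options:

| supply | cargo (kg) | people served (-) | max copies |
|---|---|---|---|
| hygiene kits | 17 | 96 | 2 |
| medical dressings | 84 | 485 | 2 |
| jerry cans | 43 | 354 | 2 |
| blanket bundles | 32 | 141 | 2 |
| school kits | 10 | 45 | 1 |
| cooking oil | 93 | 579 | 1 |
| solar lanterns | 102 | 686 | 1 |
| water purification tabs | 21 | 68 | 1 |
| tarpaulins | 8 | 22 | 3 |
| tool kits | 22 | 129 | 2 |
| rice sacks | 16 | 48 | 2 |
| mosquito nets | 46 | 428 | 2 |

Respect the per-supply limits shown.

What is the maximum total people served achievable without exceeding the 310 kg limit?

By people served per kg: mosquito nets 9.30, jerry cans 8.23, solar lanterns 6.73 lead.
Best packing: 2×jerry cans + solar lanterns + tarpaulins + tool kits + 2×mosquito nets — 310 kg, 2401 total.

2401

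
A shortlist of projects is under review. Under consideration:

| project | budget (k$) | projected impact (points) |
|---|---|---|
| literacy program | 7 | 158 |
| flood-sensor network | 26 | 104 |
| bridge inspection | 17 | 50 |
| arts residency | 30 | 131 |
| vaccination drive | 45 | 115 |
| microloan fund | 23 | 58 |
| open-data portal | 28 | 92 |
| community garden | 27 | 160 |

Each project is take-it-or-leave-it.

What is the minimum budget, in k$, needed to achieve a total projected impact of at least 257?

Need the lightest bundle worth ≥ 257.
literacy program + flood-sensor network: 262 projected impact at 33 k$.
Any bundle with less than 33 k$ falls short of 257.

33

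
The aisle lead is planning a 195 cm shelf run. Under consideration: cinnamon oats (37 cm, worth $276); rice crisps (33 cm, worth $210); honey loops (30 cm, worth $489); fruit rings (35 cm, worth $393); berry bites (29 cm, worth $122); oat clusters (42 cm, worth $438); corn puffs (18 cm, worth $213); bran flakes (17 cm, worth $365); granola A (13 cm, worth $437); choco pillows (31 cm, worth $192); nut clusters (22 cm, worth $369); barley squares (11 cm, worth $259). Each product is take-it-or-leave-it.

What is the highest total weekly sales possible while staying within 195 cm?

Density check — granola A 33.62, barley squares 23.55, bran flakes 21.47, nut clusters 16.77 are the best per cm.
The ratio ordering already packs tightly: honey loops + fruit rings + oat clusters + corn puffs + bran flakes + granola A + nut clusters + barley squares, 188 cm, 2963.

2963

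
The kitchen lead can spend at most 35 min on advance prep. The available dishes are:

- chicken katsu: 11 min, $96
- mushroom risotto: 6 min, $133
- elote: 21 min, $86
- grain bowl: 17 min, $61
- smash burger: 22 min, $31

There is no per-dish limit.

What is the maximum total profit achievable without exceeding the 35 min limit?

665

Best packing: 5×mushroom risotto — 30 min, 665 total.
No other feasible combination exceeds 665.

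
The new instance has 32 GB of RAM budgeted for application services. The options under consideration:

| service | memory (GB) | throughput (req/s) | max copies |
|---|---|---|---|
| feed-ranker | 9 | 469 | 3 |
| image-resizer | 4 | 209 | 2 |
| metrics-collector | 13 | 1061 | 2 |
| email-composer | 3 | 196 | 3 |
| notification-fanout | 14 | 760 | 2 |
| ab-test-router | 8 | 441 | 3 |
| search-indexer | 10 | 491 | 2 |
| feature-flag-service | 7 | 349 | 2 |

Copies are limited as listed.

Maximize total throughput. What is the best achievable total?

2514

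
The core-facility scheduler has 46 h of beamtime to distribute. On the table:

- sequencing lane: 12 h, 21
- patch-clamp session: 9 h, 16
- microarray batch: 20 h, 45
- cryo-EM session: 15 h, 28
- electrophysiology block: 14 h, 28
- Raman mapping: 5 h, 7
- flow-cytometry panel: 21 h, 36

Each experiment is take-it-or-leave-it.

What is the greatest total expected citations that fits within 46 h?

94

A density-first pass picks patch-clamp session + microarray batch + electrophysiology block — 89 at 43 h.
Dropping patch-clamp session frees 9 h; slotting in sequencing lane (12 h) lifts the total to 94 at 46 h.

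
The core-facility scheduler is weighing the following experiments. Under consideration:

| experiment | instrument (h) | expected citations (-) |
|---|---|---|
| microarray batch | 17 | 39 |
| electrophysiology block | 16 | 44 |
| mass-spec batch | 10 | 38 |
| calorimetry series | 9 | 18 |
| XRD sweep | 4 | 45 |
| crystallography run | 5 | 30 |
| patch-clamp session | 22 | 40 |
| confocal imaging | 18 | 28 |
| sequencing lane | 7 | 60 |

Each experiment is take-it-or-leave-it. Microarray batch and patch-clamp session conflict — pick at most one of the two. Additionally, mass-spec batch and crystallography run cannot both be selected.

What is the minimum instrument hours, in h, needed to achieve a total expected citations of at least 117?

16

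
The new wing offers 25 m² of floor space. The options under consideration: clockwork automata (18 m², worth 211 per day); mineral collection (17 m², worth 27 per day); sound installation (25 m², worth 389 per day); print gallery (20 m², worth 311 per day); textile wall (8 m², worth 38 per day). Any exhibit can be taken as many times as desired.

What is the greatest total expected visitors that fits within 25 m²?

Best packing: sound installation — 25 m², 389 total.
No other feasible combination exceeds 389.

389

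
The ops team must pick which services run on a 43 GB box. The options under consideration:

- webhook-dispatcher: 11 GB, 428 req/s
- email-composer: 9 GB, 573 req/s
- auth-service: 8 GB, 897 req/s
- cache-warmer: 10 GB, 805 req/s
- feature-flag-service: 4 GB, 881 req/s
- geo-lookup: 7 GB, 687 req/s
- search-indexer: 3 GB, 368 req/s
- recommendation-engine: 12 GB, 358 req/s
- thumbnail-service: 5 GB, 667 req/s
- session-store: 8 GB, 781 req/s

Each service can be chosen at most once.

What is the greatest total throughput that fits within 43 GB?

Density check — feature-flag-service 220.25, thumbnail-service 133.40, search-indexer 122.67, auth-service 112.12 are the best per GB.
Greedy by ratio would take auth-service + feature-flag-service + geo-lookup + search-indexer + thumbnail-service + session-store: 35 GB used, total 4281.
Replace search-indexer with cache-warmer: the trade gains 437 net, giving 4718 at 42 GB.

4718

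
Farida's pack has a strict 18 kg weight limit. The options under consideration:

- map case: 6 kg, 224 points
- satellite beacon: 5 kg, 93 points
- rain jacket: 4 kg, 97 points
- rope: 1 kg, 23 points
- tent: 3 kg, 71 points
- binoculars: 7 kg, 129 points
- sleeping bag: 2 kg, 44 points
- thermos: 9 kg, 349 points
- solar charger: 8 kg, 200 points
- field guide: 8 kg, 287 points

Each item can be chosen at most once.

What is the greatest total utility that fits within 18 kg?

Greedy by ratio would take map case + tent + thermos: 18 kg used, total 644.
The 9 kg tied up in map case and tent is better spent on rope + field guide — total rises to 659 (18 kg).
No other feasible combination exceeds 659.

659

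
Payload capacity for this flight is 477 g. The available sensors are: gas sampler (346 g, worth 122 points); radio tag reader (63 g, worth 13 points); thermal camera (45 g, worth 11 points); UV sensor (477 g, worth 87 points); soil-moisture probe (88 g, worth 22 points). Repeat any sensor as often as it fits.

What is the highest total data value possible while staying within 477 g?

148

Density check — gas sampler 0.35, soil-moisture probe 0.25, thermal camera 0.24, radio tag reader 0.21 are the best per g.
Taking the top-ratio sensors first gives gas sampler + soil-moisture probe for 144 (434 g).
Dropping soil-moisture probe frees 88 g; slotting in 2×radio tag reader (126 g) lifts the total to 148 at 472 g.
No other feasible combination exceeds 148.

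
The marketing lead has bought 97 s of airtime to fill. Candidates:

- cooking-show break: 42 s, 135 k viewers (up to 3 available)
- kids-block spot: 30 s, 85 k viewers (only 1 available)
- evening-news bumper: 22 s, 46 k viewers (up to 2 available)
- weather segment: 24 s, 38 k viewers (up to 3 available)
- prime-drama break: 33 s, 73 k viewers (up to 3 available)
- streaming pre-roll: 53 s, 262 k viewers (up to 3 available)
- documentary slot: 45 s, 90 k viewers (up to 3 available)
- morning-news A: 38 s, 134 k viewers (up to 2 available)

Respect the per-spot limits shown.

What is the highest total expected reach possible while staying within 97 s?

397

The ratio heuristic lands on streaming pre-roll + morning-news A (396) but leaves 6 s idle.
Dropping morning-news A frees 38 s; slotting in cooking-show break (42 s) lifts the total to 397 at 95 s.
No other feasible combination exceeds 397.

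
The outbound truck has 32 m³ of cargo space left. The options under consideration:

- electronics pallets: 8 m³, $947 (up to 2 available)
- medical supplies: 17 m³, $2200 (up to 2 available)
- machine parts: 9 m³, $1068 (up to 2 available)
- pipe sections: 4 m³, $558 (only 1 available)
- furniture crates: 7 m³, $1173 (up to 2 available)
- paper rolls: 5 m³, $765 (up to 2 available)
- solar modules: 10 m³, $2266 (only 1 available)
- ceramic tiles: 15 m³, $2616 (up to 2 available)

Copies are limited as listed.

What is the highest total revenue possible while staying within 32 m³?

6055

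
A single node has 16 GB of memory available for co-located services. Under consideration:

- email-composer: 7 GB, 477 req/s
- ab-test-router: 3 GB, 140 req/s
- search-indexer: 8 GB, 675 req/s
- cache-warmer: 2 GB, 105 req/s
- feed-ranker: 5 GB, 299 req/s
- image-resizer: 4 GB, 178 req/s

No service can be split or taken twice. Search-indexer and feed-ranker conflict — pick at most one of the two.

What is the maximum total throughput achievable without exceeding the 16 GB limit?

1152

By throughput per GB: search-indexer 84.38, email-composer 68.14, feed-ranker 59.80 lead.
The ratio ordering already packs tightly: email-composer + search-indexer, 15 GB, 1152.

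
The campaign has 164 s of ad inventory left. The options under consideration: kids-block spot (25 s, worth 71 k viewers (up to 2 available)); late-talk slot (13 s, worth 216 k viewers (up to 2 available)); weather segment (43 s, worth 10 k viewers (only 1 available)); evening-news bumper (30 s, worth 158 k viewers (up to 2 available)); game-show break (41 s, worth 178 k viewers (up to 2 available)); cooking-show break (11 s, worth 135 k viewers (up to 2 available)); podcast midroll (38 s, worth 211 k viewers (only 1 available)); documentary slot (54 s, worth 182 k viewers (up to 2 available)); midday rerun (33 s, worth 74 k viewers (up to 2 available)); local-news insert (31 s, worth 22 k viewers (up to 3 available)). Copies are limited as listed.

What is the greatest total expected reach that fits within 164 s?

Density check — late-talk slot 16.62, cooking-show break 12.27, podcast midroll 5.55 are the best per s.
The ratio heuristic lands on 2×late-talk slot + 2×evening-news bumper + 2×cooking-show break + podcast midroll (1229) but leaves 18 s idle.
The 30 s tied up in evening-news bumper is better spent on game-show break — total rises to 1249 (157 s).
The spare 7 s is too small for any remaining spot, and no exchange beats 1249.

1249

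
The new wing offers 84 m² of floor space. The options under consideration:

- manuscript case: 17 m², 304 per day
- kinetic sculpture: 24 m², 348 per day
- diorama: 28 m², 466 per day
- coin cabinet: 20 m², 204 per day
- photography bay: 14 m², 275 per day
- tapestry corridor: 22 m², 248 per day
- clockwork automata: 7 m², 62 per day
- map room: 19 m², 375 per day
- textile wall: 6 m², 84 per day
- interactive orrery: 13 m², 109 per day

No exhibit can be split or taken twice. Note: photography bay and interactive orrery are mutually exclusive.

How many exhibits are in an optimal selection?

Best achievable expected visitors is 1504.
For example manuscript case + diorama + photography bay + map room + textile wall achieves it, using 84 m².
Any selection reaching 1504 contains exactly 5 exhibits.

5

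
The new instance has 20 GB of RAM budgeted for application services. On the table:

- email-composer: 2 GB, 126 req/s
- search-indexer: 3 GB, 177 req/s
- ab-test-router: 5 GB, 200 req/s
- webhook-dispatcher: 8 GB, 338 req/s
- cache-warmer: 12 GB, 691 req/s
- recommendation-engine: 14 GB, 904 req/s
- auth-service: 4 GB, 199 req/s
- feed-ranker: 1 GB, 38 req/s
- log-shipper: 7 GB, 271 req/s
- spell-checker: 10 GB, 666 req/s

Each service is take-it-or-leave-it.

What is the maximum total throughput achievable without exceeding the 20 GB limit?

1245

A density-first pass picks email-composer + search-indexer + auth-service + feed-ranker + spell-checker — 1206 at 20 GB.
The 14 GB tied up in auth-service and spell-checker is better spent on recommendation-engine — total rises to 1245 (20 GB).
Next best is email-composer + recommendation-engine + auth-service at 1229 (20 GB) — short by 16.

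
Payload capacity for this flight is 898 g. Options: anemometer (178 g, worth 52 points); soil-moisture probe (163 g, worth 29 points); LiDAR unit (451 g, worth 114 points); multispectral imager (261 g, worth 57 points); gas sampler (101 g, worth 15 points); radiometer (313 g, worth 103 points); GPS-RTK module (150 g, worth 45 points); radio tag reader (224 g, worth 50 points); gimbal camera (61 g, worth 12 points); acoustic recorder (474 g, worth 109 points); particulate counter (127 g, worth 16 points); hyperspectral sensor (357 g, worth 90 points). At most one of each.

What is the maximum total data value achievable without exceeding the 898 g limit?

250

Density check — radiometer 0.33, GPS-RTK module 0.30, anemometer 0.29, LiDAR unit 0.25 are the best per g.
Anemometer + radiometer + GPS-RTK module + radio tag reader uses 865 of the 898 g and totals 250.
Radiometer + GPS-RTK module + gimbal camera + hyperspectral sensor matches that 250 at 881 g; no feasible combination exceeds it.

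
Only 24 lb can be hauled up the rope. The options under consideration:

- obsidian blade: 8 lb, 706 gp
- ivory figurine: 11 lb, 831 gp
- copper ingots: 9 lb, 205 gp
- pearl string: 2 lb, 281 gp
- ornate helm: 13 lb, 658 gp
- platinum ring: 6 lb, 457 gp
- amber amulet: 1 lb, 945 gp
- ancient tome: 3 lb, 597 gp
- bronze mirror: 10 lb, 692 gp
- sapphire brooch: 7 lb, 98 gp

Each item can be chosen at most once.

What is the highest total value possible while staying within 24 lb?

3221

The ratio heuristic lands on obsidian blade + pearl string + platinum ring + amber amulet + ancient tome (2986) but leaves 4 lb idle.
Dropping platinum ring frees 6 lb; slotting in bronze mirror (10 lb) lifts the total to 3221 at 24 lb.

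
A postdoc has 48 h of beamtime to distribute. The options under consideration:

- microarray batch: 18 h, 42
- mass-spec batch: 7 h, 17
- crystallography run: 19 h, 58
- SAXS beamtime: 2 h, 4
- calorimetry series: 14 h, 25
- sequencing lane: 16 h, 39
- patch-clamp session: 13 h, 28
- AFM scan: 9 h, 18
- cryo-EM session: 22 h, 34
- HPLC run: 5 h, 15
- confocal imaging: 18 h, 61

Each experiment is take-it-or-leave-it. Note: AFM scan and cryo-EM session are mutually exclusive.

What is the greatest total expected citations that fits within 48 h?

The ratio heuristic lands on crystallography run + SAXS beamtime + HPLC run + confocal imaging (138) but leaves 4 h idle.
Dropping HPLC run frees 5 h; slotting in AFM scan (9 h) lifts the total to 141 at 48 h.
Next best is mass-spec batch + crystallography run + SAXS beamtime + confocal imaging at 140 (46 h) — short by 1.

141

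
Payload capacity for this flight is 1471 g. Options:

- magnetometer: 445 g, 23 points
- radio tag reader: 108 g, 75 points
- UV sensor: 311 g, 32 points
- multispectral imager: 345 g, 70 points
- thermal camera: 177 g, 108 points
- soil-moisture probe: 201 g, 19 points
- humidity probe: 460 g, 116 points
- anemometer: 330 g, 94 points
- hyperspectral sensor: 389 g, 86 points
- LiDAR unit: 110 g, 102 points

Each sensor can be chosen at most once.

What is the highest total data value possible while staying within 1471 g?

535

Taking the top-ratio sensors first gives radio tag reader + thermal camera + soil-moisture probe + humidity probe + anemometer + LiDAR unit for 514 (1386 g).
The 661 g tied up in soil-moisture probe and humidity probe is better spent on multispectral imager + hyperspectral sensor — total rises to 535 (1459 g).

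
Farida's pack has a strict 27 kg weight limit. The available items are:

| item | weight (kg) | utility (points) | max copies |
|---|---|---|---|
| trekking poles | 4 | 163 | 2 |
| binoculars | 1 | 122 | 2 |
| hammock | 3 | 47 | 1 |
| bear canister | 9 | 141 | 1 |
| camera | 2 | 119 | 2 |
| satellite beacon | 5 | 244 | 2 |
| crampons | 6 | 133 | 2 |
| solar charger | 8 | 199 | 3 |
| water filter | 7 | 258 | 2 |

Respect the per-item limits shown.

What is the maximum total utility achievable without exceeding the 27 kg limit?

Taking the top-ratio items first gives 2×trekking poles + 2×binoculars + hammock + 2×camera + 2×satellite beacon for 1343 (27 kg).
Dropping trekking poles and hammock frees 7 kg; slotting in water filter (7 kg) lifts the total to 1391 at 27 kg.
Nothing else within 27 kg beats 1391.

1391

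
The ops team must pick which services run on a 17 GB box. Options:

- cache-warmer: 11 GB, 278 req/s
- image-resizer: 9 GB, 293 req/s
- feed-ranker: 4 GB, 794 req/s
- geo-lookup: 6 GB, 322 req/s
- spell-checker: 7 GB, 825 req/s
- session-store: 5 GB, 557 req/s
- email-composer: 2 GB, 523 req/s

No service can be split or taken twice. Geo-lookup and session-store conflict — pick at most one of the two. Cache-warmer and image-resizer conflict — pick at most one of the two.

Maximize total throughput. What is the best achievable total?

By throughput per GB: email-composer 261.50, feed-ranker 198.50, spell-checker 117.86 lead.
Taking the top-ratio services first gives feed-ranker + spell-checker + email-composer for 2142 (13 GB).
The 2 GB tied up in email-composer is better spent on session-store — total rises to 2176 (16 GB).
The closest alternative, feed-ranker + spell-checker + email-composer, reaches only 2142.

2176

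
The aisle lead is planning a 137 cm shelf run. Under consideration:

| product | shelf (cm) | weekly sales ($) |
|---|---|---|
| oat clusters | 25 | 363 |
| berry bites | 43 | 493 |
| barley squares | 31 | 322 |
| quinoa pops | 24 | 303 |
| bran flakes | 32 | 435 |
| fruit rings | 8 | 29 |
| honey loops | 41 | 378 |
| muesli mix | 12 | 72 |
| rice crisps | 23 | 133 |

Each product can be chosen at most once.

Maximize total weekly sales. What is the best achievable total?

1666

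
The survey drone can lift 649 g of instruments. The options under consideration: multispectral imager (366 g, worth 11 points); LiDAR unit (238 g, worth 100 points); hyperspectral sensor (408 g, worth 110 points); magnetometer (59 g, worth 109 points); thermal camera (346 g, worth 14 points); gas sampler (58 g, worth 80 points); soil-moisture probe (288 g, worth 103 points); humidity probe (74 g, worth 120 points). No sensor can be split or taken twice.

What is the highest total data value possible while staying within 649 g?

Greedy by ratio would take LiDAR unit + magnetometer + gas sampler + humidity probe: 429 g used, total 409.
Dropping LiDAR unit frees 238 g; slotting in hyperspectral sensor (408 g) lifts the total to 419 at 599 g.

419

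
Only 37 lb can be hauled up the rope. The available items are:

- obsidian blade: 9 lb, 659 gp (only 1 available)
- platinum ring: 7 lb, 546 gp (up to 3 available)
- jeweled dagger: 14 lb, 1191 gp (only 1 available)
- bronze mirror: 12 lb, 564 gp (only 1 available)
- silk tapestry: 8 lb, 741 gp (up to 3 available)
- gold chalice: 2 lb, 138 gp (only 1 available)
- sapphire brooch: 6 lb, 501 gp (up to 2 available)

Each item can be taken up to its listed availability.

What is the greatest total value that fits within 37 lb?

By value per lb: silk tapestry 92.62, jeweled dagger 85.07, sapphire brooch 83.50, platinum ring 78.00 lead.
Greedy by ratio would take 3×silk tapestry + 2×sapphire brooch: 36 lb used, total 3225.
Dropping sapphire brooch frees 6 lb; slotting in platinum ring (7 lb) lifts the total to 3270 at 37 lb.
Nothing else within 37 lb beats 3270.

3270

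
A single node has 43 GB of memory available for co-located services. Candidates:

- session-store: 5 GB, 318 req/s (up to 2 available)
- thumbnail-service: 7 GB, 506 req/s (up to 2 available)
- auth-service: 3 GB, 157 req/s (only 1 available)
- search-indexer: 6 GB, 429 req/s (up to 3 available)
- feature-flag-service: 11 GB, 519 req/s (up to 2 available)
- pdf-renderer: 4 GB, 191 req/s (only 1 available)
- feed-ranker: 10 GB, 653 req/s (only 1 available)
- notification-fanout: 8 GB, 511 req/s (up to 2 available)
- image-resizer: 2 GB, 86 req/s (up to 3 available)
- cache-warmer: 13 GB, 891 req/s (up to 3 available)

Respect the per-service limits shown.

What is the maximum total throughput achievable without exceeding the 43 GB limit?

3002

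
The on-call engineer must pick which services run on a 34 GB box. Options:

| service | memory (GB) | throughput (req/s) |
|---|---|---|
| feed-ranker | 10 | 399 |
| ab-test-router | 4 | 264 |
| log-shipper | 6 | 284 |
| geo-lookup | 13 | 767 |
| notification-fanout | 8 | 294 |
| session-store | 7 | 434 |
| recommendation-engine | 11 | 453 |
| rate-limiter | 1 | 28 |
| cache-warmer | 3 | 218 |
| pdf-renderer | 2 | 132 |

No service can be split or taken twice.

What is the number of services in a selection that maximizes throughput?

6

Best achievable throughput is 1995.
ab-test-router + log-shipper + geo-lookup + session-store + rate-limiter + cache-warmer hits 1995 at 34 GB.
All optima have 6 services.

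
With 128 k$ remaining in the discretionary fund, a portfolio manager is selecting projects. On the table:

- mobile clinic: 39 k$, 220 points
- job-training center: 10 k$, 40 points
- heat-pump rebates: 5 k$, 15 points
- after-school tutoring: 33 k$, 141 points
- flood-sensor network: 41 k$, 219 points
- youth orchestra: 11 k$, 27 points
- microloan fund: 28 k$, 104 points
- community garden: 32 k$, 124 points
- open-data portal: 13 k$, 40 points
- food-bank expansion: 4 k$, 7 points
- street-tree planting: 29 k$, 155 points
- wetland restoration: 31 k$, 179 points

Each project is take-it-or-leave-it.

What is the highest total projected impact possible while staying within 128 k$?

673

Density check — wetland restoration 5.77, mobile clinic 5.64, street-tree planting 5.34 are the best per k$.
A density-first pass picks mobile clinic + job-training center + heat-pump rebates + open-data portal + street-tree planting + wetland restoration — 649 at 127 k$.
The 42 k$ tied up in open-data portal and street-tree planting is better spent on flood-sensor network — total rises to 673 (126 k$).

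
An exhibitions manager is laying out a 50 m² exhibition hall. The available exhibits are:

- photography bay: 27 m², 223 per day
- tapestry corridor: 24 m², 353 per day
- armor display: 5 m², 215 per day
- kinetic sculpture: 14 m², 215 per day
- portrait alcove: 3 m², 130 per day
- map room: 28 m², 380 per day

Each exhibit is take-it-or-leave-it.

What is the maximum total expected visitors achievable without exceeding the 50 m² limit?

940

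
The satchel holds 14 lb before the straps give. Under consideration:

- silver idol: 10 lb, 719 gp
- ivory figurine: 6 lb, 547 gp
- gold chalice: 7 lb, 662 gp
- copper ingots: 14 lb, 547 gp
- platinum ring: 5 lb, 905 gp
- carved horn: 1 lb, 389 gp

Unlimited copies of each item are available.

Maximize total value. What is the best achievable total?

5446

Taking 14×carved horn: 14 lb used, 5446 in value.
No other feasible combination exceeds 5446.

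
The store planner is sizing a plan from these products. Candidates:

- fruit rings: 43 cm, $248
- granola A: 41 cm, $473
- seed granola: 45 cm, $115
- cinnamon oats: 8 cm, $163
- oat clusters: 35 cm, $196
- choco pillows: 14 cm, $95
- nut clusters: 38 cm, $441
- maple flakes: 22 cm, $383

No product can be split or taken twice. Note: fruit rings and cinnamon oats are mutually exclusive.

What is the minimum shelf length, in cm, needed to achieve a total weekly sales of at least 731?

60

Minimise cm subject to total weekly sales ≥ 731.
nut clusters + maple flakes reaches 824 using 60 cm.
Below 60 cm the best achievable stays under 731.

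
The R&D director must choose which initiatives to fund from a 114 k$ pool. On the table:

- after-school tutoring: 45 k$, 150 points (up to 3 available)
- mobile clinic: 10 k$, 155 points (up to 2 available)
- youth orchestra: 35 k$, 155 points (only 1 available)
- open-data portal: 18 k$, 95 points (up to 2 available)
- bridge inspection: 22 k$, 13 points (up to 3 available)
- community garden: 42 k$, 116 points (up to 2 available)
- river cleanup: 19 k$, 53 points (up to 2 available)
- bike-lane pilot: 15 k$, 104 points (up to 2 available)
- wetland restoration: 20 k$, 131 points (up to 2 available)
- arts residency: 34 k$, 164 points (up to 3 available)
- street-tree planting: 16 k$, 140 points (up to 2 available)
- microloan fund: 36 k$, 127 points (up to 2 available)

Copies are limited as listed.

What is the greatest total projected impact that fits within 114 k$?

956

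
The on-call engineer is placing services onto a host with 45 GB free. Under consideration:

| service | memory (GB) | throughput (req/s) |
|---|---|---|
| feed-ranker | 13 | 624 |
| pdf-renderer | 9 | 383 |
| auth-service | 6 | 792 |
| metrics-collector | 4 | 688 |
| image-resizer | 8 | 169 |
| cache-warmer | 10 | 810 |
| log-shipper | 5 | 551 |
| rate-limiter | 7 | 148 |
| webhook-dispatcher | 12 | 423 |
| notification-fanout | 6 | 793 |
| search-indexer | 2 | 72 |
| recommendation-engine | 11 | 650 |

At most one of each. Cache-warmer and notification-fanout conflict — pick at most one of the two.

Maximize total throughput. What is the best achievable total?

4098

Density check — metrics-collector 172.00, notification-fanout 132.17, auth-service 132.00 are the best per GB.
Best packing: feed-ranker + auth-service + metrics-collector + log-shipper + notification-fanout + recommendation-engine — 45 GB, 4098 total.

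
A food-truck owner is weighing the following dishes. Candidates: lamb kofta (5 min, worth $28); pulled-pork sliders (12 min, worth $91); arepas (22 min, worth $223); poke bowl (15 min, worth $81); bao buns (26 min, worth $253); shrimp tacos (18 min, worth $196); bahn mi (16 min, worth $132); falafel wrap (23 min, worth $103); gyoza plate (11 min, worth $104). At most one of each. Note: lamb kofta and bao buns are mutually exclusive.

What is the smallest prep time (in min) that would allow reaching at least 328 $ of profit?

Minimise min subject to total profit ≥ 328.
shrimp tacos + bahn mi reaches 328 using 34 min.
Any bundle with less than 34 min falls short of 328.

34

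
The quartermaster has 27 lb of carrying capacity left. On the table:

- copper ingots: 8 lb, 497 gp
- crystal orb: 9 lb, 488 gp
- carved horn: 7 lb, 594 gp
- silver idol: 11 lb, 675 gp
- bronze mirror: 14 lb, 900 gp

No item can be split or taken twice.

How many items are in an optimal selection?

3

Best achievable value is 1766.
For example copper ingots + carved horn + silver idol achieves it, using 26 lb.
All optima have 3 items.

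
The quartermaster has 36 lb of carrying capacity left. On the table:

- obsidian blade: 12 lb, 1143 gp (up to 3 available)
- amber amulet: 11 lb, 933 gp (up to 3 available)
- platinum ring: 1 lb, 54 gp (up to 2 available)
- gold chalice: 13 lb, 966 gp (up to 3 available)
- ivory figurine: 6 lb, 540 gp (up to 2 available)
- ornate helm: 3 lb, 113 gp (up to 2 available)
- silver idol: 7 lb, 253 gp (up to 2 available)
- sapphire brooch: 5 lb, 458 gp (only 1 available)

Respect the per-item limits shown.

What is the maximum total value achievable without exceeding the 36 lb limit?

Ranking by ratio (value/lb): obsidian blade 95.25, sapphire brooch 91.60, ivory figurine 90.00.
Taking 3×obsidian blade: 36 lb used, 3429 in value.
That's the maximum — no swap from here does better than 3429.

3429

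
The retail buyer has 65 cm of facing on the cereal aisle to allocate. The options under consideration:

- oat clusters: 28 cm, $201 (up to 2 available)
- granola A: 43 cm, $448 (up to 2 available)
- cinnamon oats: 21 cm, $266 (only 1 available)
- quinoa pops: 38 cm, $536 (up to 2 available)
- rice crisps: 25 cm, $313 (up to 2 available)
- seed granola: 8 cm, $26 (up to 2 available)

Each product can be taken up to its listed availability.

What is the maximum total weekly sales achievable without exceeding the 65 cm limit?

849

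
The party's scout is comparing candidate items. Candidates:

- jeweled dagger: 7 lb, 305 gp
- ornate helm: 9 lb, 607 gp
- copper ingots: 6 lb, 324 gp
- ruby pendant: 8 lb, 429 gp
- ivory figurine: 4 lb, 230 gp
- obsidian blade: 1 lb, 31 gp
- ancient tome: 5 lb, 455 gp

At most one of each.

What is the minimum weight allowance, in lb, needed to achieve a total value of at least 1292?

18

Look for the lowest-weight combination reaching 1292.
Taking ornate helm + ivory figurine + ancient tome gives 1292 (≥ 1292) for 18 lb.
Below 18 lb the best achievable stays under 1292.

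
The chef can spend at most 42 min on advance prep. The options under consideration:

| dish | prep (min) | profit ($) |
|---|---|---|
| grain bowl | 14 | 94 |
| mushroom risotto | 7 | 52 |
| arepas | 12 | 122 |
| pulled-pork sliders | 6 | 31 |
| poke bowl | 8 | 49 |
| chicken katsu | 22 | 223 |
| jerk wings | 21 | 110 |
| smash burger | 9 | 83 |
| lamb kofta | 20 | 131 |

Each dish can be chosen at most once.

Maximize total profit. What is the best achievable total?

Best packing: mushroom risotto + arepas + chicken katsu — 41 min, 397 total.

397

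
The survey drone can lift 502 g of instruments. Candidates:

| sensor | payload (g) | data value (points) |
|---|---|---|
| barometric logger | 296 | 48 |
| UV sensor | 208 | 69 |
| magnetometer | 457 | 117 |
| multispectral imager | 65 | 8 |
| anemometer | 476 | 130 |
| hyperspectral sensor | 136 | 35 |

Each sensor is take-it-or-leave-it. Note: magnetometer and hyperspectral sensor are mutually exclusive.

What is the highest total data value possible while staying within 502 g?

Density check — UV sensor 0.33, anemometer 0.27, hyperspectral sensor 0.26, magnetometer 0.26 are the best per g.
Filling by ratio: UV sensor + multispectral imager + hyperspectral sensor for 112, with 93 g left unused.
The 409 g tied up in UV sensor and multispectral imager and hyperspectral sensor is better spent on anemometer — total rises to 130 (476 g).

130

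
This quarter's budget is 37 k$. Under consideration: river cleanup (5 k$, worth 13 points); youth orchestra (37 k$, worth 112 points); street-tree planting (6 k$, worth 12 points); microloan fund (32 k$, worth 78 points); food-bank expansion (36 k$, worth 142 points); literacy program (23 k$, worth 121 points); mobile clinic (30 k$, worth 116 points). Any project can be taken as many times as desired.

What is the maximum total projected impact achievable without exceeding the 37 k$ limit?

147

Ranking by ratio (projected impact/k$): literacy program 5.26, food-bank expansion 3.94, mobile clinic 3.87.
Taking 2×river cleanup + literacy program: 33 k$ used, 147 in projected impact.
The spare 4 k$ is too small for any remaining project, and no exchange beats 147.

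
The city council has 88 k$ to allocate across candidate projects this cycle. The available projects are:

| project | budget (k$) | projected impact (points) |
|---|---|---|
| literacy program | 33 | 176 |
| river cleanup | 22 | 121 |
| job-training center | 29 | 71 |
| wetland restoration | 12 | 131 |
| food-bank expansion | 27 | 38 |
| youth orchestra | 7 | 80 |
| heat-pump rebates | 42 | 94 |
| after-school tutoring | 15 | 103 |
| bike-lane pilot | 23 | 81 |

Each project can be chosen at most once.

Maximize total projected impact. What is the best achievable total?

By projected impact per k$: youth orchestra 11.43, wetland restoration 10.92, after-school tutoring 6.87 lead.
A density-first pass picks river cleanup + wetland restoration + youth orchestra + after-school tutoring + bike-lane pilot — 516 at 79 k$.
The 30 k$ tied up in youth orchestra and bike-lane pilot is better spent on literacy program — total rises to 531 (82 k$).
Every other selection either busts 88 k$ or fails to beat 531.

531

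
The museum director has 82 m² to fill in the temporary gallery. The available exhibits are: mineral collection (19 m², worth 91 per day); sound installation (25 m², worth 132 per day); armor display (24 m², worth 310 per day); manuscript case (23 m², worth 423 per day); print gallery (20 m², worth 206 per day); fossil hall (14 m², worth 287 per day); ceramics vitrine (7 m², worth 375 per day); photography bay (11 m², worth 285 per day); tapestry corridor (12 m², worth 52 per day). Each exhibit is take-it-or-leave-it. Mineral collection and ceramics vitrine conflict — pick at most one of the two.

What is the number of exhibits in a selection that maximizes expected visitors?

Optimal total is 1680.
One optimal bundle: armor display + manuscript case + fossil hall + ceramics vitrine + photography bay (79 m²).
All optima have 5 exhibits.

5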